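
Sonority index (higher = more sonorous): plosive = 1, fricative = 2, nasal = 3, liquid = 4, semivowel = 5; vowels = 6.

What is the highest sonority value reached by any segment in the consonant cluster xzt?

2

/x/: fricative = 2.
/z/: fricative = 2.
/t/: plosive = 1.
The maximum is 2.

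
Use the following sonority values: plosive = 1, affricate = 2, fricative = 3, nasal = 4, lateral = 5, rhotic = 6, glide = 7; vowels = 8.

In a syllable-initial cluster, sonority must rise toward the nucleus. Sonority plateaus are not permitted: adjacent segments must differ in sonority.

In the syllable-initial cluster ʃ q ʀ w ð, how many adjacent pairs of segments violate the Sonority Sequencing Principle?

/ʃ/ — fricative, sonority 3.
/q/ — plosive, sonority 1.
/ʀ/ — rhotic, sonority 6.
/w/ — glide, sonority 7.
/ð/ — fricative, sonority 3.
/ʃ/→/q/: 3→1 (does not rise) — violation.
/q/→/ʀ/: 1→6 (rises) — ok.
/ʀ/→/w/: 6→7 (rises) — ok.
/w/→/ð/: 7→3 (does not rise) — violation.

2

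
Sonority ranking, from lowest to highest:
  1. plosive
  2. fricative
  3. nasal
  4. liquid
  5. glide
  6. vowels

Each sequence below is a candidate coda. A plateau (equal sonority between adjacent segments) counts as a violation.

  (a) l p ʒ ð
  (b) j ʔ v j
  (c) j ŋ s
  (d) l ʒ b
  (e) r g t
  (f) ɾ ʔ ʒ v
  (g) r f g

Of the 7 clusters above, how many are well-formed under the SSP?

3

(a) 4-1-2-2 → violates
(b) 5-1-2-5 → violates
(c) 5-3-2 → obeys
(d) 4-2-1 → obeys
(e) 4-1-1 → violates
(f) 4-1-2-2 → violates
(g) 4-2-1 → obeys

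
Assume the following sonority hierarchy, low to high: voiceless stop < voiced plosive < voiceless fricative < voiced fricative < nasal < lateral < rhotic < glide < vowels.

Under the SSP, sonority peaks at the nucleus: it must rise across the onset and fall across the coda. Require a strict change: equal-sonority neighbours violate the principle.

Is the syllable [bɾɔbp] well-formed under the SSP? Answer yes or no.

Onset: /b/ is a voiced plosive (sonority 2), /ɾ/ is a rhotic (sonority 7); then the nucleus /ɔ/ (sonority 9).
Onset profile 2-7-9 — rises to the nucleus.
Coda: /b/ is a voiced plosive (sonority 2), /p/ is a voiceless stop (sonority 1).
Coda profile 9-2-1 — falls from the nucleus.

yes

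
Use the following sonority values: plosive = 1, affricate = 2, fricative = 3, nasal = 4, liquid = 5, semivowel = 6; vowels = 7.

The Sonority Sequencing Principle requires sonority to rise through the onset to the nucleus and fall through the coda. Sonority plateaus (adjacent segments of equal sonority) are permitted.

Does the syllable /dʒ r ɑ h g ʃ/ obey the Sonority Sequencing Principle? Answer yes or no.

Onset: /dʒ/ is an affricate (sonority 2), /r/ is a liquid (sonority 5); then the nucleus /ɑ/ (sonority 7).
Onset profile 2-5-7 — rises to the nucleus.
Coda: /h/ is a fricative (sonority 3), /g/ is a plosive (sonority 1), /ʃ/ is a fricative (sonority 3).
Coda profile 7-3-1-3 — does not fall throughout.

no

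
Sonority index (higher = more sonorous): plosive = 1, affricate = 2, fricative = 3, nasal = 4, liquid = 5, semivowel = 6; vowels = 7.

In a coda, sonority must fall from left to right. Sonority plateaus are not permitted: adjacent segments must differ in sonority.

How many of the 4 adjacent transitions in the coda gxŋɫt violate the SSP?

3

/g/: plosive = 1.
/x/: fricative = 3.
/ŋ/: nasal = 4.
/ɫ/: liquid = 5.
/t/: plosive = 1.
/g/→/x/: 1→3 (does not fall) — violation.
/x/→/ŋ/: 3→4 (does not fall) — violation.
/ŋ/→/ɫ/: 4→5 (does not fall) — violation.
/ɫ/→/t/: 5→1 (falls) — ok.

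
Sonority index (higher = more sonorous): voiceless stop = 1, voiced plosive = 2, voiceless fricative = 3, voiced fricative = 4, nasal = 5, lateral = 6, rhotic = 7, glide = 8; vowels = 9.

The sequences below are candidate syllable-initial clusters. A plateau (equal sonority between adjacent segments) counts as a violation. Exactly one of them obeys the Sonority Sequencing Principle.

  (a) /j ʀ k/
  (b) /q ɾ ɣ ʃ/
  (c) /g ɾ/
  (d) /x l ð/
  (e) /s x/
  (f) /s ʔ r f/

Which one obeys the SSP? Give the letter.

(a) /j ʀ k/: profile 8-7-1 — violates.
(b) /q ɾ ɣ ʃ/: profile 1-7-4-3 — violates.
(c) /g ɾ/: profile 2-7 — obeys.
(d) /x l ð/: profile 3-6-4 — violates.
(e) /s x/: profile 3-3 — violates.
(f) /s ʔ r f/: profile 3-1-7-3 — violates.

c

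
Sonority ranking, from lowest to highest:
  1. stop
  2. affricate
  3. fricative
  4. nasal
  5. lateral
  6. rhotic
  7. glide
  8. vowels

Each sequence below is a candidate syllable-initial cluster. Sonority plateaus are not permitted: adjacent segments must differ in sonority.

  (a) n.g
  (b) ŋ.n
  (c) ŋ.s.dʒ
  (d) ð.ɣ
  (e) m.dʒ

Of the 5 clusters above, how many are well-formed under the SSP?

(a) 4-1 → violates
(b) 4-4 → violates
(c) 4-3-2 → violates
(d) 3-3 → violates
(e) 4-2 → violates

0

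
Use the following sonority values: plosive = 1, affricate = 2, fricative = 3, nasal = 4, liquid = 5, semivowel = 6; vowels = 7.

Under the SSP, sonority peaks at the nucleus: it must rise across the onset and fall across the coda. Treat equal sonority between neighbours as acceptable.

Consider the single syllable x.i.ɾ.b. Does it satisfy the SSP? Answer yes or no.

Onset: /x/ is a fricative (sonority 3); then the nucleus /i/ (sonority 7).
Onset profile 3-7 — rises to the nucleus.
Coda: /ɾ/ is a liquid (sonority 5), /b/ is a plosive (sonority 1).
Coda profile 7-5-1 — falls from the nucleus.

yes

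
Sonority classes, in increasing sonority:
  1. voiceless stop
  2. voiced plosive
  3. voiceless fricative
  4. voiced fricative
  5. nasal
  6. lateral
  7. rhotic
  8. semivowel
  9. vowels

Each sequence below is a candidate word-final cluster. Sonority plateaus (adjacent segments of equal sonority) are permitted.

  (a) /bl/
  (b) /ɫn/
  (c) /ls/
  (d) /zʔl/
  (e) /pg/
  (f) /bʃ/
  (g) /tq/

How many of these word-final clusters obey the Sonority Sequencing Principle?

(a) sonority 2-6: ill-formed.
(b) sonority 6-5: well-formed.
(c) sonority 6-3: well-formed.
(d) sonority 4-1-6: ill-formed.
(e) sonority 1-2: ill-formed.
(f) sonority 2-3: ill-formed.
(g) sonority 1-1: well-formed.

3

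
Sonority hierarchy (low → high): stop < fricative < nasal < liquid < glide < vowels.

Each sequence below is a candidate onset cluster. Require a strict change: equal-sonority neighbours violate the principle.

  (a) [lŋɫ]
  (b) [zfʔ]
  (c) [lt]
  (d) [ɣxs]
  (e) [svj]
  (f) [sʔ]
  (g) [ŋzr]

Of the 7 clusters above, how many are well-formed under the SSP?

(a) sonority 4-3-4: ill-formed.
(b) sonority 2-2-1: ill-formed.
(c) sonority 4-1: ill-formed.
(d) sonority 2-2-2: ill-formed.
(e) sonority 2-2-5: ill-formed.
(f) sonority 2-1: ill-formed.
(g) sonority 3-2-4: ill-formed.

0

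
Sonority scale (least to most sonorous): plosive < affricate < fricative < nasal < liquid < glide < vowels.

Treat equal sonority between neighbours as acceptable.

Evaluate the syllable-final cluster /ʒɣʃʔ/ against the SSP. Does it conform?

/ʒ/: fricative = 3.
/ɣ/: fricative = 3.
/ʃ/: fricative = 3.
/ʔ/: plosive = 1.
The profile 3-3-3-1 is non-increasing (plateaus allowed), so the syllable-final cluster satisfies the SSP.

yes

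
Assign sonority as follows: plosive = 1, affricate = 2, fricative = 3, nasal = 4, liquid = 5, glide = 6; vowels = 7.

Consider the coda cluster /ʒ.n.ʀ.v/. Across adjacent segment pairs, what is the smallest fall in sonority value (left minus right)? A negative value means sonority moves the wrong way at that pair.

/ʒ/ is a fricative (sonority 3).
/n/ is a nasal (sonority 4).
/ʀ/ is a liquid (sonority 5).
/v/ is a fricative (sonority 3).
/ʒ/→/n/: change -1.
/n/→/ʀ/: change -1.
/ʀ/→/v/: change +2.
Minimum = -1.

-1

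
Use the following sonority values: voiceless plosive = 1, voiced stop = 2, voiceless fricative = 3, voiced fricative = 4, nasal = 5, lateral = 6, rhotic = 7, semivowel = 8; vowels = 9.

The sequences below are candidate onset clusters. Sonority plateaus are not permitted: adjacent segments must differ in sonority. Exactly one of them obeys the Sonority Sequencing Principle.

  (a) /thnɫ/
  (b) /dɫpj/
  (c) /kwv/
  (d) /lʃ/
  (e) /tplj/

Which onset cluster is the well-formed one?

a

(a) /thnɫ/: profile 1-3-5-6 — obeys.
(b) /dɫpj/: profile 2-6-1-8 — violates.
(c) /kwv/: profile 1-8-4 — violates.
(d) /lʃ/: profile 6-3 — violates.
(e) /tplj/: profile 1-1-6-8 — violates.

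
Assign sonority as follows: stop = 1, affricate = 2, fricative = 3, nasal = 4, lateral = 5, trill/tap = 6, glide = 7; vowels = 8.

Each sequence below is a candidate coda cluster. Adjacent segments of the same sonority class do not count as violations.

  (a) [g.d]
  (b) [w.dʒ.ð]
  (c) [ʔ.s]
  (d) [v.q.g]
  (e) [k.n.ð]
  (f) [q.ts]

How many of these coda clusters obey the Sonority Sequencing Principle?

2

(a) sonority 1-1: well-formed.
(b) sonority 7-2-3: ill-formed.
(c) sonority 1-3: ill-formed.
(d) sonority 3-1-1: well-formed.
(e) sonority 1-4-3: ill-formed.
(f) sonority 1-2: ill-formed.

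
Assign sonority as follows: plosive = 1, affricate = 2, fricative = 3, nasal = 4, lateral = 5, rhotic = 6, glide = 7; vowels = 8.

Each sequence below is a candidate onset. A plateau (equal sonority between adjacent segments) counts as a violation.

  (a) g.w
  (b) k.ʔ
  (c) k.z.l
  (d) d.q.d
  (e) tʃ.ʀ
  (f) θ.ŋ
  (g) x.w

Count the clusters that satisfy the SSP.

(a) sonority 1-7: well-formed.
(b) sonority 1-1: ill-formed.
(c) sonority 1-3-5: well-formed.
(d) sonority 1-1-1: ill-formed.
(e) sonority 2-6: well-formed.
(f) sonority 3-4: well-formed.
(g) sonority 3-7: well-formed.

5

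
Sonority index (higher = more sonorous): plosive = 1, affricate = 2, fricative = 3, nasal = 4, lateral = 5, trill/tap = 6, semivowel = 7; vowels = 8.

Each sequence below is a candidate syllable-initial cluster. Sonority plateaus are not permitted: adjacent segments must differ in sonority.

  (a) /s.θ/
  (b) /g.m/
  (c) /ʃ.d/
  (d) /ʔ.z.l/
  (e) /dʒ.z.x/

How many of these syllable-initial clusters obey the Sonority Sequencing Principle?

(a) /s.θ/: profile 3-3 — violates.
(b) /g.m/: profile 1-4 — obeys.
(c) /ʃ.d/: profile 3-1 — violates.
(d) /ʔ.z.l/: profile 1-3-5 — obeys.
(e) /dʒ.z.x/: profile 2-3-3 — violates.

2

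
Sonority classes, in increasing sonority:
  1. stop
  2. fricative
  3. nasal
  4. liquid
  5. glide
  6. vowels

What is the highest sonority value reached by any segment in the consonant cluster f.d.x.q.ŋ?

3

/f/ is a fricative (sonority 2).
/d/ is a stop (sonority 1).
/x/ is a fricative (sonority 2).
/q/ is a stop (sonority 1).
/ŋ/ is a nasal (sonority 3).
The maximum is 3.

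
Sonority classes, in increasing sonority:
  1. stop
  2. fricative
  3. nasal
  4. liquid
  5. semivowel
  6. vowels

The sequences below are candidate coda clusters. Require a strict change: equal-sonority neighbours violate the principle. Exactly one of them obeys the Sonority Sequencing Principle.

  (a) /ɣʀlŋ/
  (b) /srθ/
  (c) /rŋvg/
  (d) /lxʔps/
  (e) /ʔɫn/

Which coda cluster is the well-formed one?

c

(a) /ɣʀlŋ/: profile 2-4-4-3 — violates.
(b) /srθ/: profile 2-4-2 — violates.
(c) /rŋvg/: profile 4-3-2-1 — obeys.
(d) /lxʔps/: profile 4-2-1-1-2 — violates.
(e) /ʔɫn/: profile 1-4-3 — violates.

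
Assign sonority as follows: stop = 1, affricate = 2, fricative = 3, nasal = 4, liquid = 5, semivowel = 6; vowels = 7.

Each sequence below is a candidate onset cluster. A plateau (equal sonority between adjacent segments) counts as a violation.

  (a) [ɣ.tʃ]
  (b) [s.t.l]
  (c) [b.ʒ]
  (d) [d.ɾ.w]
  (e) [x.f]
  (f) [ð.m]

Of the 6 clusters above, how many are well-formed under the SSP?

(a) [ɣ.tʃ]: profile 3-2 — violates.
(b) [s.t.l]: profile 3-1-5 — violates.
(c) [b.ʒ]: profile 1-3 — obeys.
(d) [d.ɾ.w]: profile 1-5-6 — obeys.
(e) [x.f]: profile 3-3 — violates.
(f) [ð.m]: profile 3-4 — obeys.

3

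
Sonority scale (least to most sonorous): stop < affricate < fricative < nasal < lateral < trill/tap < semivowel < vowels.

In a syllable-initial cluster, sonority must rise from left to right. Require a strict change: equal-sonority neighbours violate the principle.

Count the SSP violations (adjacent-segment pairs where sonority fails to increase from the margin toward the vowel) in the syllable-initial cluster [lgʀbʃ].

/l/: lateral = 5.
/g/: stop = 1.
/ʀ/: trill/tap = 6.
/b/: stop = 1.
/ʃ/: fricative = 3.
/l/→/g/: 5→1 (does not rise) — violation.
/g/→/ʀ/: 1→6 (rises) — ok.
/ʀ/→/b/: 6→1 (does not rise) — violation.
/b/→/ʃ/: 1→3 (rises) — ok.

2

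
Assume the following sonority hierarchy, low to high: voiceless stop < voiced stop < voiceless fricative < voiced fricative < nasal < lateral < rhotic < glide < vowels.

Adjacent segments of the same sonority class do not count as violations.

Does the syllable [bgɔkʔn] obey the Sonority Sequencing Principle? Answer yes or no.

no

Onset: /b/ is a voiced stop (sonority 2), /g/ is a voiced stop (sonority 2); then the nucleus /ɔ/ (sonority 9).
Onset profile 2-2-9 — rises to the nucleus.
Coda: /k/ is a voiceless stop (sonority 1), /ʔ/ is a voiceless stop (sonority 1), /n/ is a nasal (sonority 5).
Coda profile 9-1-1-5 — does not fall throughout.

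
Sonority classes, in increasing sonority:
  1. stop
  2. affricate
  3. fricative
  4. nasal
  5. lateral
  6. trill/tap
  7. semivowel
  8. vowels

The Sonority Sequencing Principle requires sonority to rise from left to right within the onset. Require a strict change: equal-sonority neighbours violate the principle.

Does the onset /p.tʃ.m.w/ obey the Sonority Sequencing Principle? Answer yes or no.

yes

/p/ is a stop (sonority 1).
/tʃ/ is an affricate (sonority 2).
/m/ is a nasal (sonority 4).
/w/ is a semivowel (sonority 7).
The profile 1-2-4-7 strictly rises, so the onset satisfies the SSP.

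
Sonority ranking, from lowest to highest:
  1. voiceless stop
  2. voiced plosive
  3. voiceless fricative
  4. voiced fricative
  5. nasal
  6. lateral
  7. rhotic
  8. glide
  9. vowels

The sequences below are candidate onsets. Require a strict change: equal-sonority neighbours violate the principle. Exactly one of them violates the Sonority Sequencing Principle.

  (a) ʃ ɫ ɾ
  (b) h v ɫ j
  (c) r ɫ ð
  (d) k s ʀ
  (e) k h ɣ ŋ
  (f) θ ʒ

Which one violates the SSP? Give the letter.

c

(a) 3-6-7 → obeys
(b) 3-4-6-8 → obeys
(c) 7-6-4 → violates
(d) 1-3-7 → obeys
(e) 1-3-4-5 → obeys
(f) 3-4 → obeys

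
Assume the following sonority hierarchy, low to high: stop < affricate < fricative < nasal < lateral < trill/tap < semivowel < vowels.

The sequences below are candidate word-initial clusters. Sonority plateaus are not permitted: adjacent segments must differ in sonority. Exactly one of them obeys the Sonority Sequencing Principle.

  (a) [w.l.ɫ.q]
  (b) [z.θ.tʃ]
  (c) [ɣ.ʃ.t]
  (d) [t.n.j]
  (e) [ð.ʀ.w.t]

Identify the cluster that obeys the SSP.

(a) [w.l.ɫ.q]: profile 7-5-5-1 — violates.
(b) [z.θ.tʃ]: profile 3-3-2 — violates.
(c) [ɣ.ʃ.t]: profile 3-3-1 — violates.
(d) [t.n.j]: profile 1-4-7 — obeys.
(e) [ð.ʀ.w.t]: profile 3-6-7-1 — violates.

d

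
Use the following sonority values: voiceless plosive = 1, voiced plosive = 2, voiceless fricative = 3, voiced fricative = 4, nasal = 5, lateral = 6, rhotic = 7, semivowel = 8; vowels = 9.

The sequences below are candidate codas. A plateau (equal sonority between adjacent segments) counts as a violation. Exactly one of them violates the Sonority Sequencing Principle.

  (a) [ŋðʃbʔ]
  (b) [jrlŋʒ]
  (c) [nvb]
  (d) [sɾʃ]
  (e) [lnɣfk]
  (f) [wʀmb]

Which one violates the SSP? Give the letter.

d

(a) 5-4-3-2-1 → obeys
(b) 8-7-6-5-4 → obeys
(c) 5-4-2 → obeys
(d) 3-7-3 → violates
(e) 6-5-4-3-1 → obeys
(f) 8-7-5-2 → obeys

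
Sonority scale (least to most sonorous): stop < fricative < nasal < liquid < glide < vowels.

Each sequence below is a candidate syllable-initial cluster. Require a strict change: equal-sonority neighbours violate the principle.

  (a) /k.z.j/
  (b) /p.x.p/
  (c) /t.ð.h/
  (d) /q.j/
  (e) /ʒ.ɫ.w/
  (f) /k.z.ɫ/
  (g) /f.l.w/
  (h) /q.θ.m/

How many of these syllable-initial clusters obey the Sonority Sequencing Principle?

6

(a) sonority 1-2-5: well-formed.
(b) sonority 1-2-1: ill-formed.
(c) sonority 1-2-2: ill-formed.
(d) sonority 1-5: well-formed.
(e) sonority 2-4-5: well-formed.
(f) sonority 1-2-4: well-formed.
(g) sonority 2-4-5: well-formed.
(h) sonority 1-2-3: well-formed.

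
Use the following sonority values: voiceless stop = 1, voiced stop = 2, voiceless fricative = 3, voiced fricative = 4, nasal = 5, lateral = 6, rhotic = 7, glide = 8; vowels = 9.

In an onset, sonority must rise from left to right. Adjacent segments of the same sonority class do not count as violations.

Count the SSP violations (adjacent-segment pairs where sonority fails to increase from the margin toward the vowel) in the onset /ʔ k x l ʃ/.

/ʔ/ — voiceless stop, sonority 1.
/k/ — voiceless stop, sonority 1.
/x/ — voiceless fricative, sonority 3.
/l/ — lateral, sonority 6.
/ʃ/ — voiceless fricative, sonority 3.
/ʔ/→/k/: 1→1 (plateau, allowed) — ok.
/k/→/x/: 1→3 (rises) — ok.
/x/→/l/: 3→6 (rises) — ok.
/l/→/ʃ/: 6→3 (does not rise) — violation.

1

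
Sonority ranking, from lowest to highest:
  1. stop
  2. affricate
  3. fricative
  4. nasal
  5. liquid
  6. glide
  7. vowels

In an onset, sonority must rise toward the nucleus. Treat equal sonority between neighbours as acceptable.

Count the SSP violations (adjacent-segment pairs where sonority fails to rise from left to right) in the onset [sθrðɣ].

1

/s/: fricative = 3.
/θ/: fricative = 3.
/r/: liquid = 5.
/ð/: fricative = 3.
/ɣ/: fricative = 3.
/s/→/θ/: 3→3 (plateau, allowed) — ok.
/θ/→/r/: 3→5 (rises) — ok.
/r/→/ð/: 5→3 (does not rise) — violation.
/ð/→/ɣ/: 3→3 (plateau, allowed) — ok.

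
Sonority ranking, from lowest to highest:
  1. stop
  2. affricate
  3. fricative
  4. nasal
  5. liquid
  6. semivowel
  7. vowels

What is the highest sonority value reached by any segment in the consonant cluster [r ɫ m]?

/r/ — liquid, sonority 5.
/ɫ/ — liquid, sonority 5.
/m/ — nasal, sonority 4.
The maximum is 5.

5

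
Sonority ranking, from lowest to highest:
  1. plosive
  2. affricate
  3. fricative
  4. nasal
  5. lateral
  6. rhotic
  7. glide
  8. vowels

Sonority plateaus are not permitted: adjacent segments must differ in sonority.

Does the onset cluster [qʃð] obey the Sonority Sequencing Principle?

/q/ is a plosive (sonority 1).
/ʃ/ is a fricative (sonority 3).
/ð/ is a fricative (sonority 3).
The profile is 1-3-3. Between /ʃ/ (3) and /ð/ (3) sonority does not rise, so the cluster violates the SSP.

no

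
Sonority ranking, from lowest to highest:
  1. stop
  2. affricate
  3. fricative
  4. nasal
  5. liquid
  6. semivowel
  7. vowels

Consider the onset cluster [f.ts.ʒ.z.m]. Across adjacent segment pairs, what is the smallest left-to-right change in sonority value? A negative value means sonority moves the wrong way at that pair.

-1

/f/: fricative = 3.
/ts/: affricate = 2.
/ʒ/: fricative = 3.
/z/: fricative = 3.
/m/: nasal = 4.
/f/→/ts/: change -1.
/ts/→/ʒ/: change +1.
/ʒ/→/z/: change +0.
/z/→/m/: change +1.
Minimum = -1.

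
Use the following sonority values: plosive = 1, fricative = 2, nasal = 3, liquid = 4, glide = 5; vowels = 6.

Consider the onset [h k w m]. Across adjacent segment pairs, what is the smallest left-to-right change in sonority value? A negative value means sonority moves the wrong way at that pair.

-2

/h/ — fricative, sonority 2.
/k/ — plosive, sonority 1.
/w/ — glide, sonority 5.
/m/ — nasal, sonority 3.
/h/→/k/: change -1.
/k/→/w/: change +4.
/w/→/m/: change -2.
Minimum = -2.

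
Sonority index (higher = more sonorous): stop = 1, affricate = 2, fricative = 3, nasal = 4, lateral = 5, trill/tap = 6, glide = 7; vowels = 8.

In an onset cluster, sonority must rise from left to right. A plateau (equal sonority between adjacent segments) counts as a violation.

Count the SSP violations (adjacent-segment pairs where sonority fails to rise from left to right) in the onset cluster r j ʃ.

/r/ — trill/tap, sonority 6.
/j/ — glide, sonority 7.
/ʃ/ — fricative, sonority 3.
/r/→/j/: 6→7 (rises) — ok.
/j/→/ʃ/: 7→3 (does not rise) — violation.

1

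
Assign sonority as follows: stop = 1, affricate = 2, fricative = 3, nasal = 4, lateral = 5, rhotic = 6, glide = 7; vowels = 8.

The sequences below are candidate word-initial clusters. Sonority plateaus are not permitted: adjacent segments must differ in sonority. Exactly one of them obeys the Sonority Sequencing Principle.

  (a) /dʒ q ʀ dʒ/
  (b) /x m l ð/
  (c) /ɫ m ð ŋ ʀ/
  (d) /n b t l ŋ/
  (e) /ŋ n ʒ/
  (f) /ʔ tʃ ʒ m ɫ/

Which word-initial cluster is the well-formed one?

f

(a) 2-1-6-2 → violates
(b) 3-4-5-3 → violates
(c) 5-4-3-4-6 → violates
(d) 4-1-1-5-4 → violates
(e) 4-4-3 → violates
(f) 1-2-3-4-5 → obeys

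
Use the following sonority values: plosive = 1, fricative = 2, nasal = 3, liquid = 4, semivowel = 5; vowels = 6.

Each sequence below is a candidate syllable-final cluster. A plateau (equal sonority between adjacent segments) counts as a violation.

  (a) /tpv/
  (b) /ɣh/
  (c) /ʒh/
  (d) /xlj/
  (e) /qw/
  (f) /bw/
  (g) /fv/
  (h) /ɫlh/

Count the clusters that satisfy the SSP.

0

(a) /tpv/: profile 1-1-2 — violates.
(b) /ɣh/: profile 2-2 — violates.
(c) /ʒh/: profile 2-2 — violates.
(d) /xlj/: profile 2-4-5 — violates.
(e) /qw/: profile 1-5 — violates.
(f) /bw/: profile 1-5 — violates.
(g) /fv/: profile 2-2 — violates.
(h) /ɫlh/: profile 4-4-2 — violates.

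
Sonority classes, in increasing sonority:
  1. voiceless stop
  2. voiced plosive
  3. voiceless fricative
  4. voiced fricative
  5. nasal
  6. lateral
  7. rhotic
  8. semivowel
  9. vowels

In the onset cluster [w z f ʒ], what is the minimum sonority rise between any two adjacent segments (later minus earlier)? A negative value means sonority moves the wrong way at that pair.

-4

/w/ — semivowel, sonority 8.
/z/ — voiced fricative, sonority 4.
/f/ — voiceless fricative, sonority 3.
/ʒ/ — voiced fricative, sonority 4.
/w/→/z/: change -4.
/z/→/f/: change -1.
/f/→/ʒ/: change +1.
Minimum = -4.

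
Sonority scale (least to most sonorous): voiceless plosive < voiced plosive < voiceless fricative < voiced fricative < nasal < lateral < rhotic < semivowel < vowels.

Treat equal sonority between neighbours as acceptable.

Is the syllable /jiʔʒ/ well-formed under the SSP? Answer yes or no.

no

Onset: /j/ is a semivowel (sonority 8); then the nucleus /i/ (sonority 9).
Onset profile 8-9 — rises to the nucleus.
Coda: /ʔ/ is a voiceless plosive (sonority 1), /ʒ/ is a voiced fricative (sonority 4).
Coda profile 9-1-4 — does not fall throughout.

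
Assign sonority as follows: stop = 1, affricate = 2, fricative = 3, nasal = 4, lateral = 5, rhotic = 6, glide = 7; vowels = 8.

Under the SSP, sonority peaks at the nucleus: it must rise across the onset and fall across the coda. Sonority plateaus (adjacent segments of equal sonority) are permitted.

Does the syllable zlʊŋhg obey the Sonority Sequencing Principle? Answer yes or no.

Onset: /z/ is a fricative (sonority 3), /l/ is a lateral (sonority 5); then the nucleus /ʊ/ (sonority 8).
Onset profile 3-5-8 — rises to the nucleus.
Coda: /ŋ/ is a nasal (sonority 4), /h/ is a fricative (sonority 3), /g/ is a stop (sonority 1).
Coda profile 8-4-3-1 — falls from the nucleus.

yes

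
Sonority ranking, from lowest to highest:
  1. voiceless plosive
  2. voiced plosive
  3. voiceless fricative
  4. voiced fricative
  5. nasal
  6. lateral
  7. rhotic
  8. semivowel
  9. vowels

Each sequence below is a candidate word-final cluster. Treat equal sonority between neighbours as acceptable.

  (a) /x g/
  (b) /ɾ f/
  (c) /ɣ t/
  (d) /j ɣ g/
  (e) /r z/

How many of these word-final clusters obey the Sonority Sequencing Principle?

(a) /x g/: profile 3-2 — obeys.
(b) /ɾ f/: profile 7-3 — obeys.
(c) /ɣ t/: profile 4-1 — obeys.
(d) /j ɣ g/: profile 8-4-2 — obeys.
(e) /r z/: profile 7-4 — obeys.

5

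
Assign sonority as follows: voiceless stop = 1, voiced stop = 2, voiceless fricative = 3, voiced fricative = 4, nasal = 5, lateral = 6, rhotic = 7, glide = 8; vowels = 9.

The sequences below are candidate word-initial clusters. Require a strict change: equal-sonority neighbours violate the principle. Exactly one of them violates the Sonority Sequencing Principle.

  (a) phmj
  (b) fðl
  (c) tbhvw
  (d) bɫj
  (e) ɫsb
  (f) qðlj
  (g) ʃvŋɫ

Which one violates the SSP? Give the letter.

e

(a) 1-3-5-8 → obeys
(b) 3-4-6 → obeys
(c) 1-2-3-4-8 → obeys
(d) 2-6-8 → obeys
(e) 6-3-2 → violates
(f) 1-4-6-8 → obeys
(g) 3-4-5-6 → obeys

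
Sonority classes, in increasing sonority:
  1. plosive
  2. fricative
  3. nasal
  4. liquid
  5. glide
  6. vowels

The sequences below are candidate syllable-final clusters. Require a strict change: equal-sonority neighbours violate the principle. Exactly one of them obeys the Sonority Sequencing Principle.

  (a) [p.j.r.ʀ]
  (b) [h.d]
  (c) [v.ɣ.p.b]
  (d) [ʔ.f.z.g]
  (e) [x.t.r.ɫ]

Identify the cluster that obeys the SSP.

(a) 1-5-4-4 → violates
(b) 2-1 → obeys
(c) 2-2-1-1 → violates
(d) 1-2-2-1 → violates
(e) 2-1-4-4 → violates

b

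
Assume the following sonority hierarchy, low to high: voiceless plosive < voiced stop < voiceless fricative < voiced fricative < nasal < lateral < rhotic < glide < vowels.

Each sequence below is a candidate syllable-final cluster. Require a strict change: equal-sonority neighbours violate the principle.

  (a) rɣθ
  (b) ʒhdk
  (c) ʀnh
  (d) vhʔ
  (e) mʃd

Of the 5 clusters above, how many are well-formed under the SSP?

5

(a) rɣθ: profile 7-4-3 — obeys.
(b) ʒhdk: profile 4-3-2-1 — obeys.
(c) ʀnh: profile 7-5-3 — obeys.
(d) vhʔ: profile 4-3-1 — obeys.
(e) mʃd: profile 5-3-2 — obeys.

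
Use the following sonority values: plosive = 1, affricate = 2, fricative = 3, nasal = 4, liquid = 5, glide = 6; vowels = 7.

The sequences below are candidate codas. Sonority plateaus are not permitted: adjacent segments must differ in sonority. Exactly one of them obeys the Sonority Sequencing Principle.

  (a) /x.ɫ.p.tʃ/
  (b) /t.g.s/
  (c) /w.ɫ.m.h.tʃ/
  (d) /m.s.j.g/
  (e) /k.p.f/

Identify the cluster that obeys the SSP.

(a) 3-5-1-2 → violates
(b) 1-1-3 → violates
(c) 6-5-4-3-2 → obeys
(d) 4-3-6-1 → violates
(e) 1-1-3 → violates

c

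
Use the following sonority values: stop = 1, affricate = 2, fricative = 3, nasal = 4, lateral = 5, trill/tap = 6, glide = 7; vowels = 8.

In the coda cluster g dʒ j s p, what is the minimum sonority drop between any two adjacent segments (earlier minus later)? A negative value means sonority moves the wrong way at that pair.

-5

/g/ — stop, sonority 1.
/dʒ/ — affricate, sonority 2.
/j/ — glide, sonority 7.
/s/ — fricative, sonority 3.
/p/ — stop, sonority 1.
/g/→/dʒ/: change -1.
/dʒ/→/j/: change -5.
/j/→/s/: change +4.
/s/→/p/: change +2.
Minimum = -5.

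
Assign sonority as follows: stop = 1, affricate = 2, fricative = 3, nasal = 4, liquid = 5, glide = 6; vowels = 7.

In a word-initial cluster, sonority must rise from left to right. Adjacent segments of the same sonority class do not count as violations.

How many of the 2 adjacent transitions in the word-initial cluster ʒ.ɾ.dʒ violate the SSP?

1

/ʒ/ — fricative, sonority 3.
/ɾ/ — liquid, sonority 5.
/dʒ/ — affricate, sonority 2.
/ʒ/→/ɾ/: 3→5 (rises) — ok.
/ɾ/→/dʒ/: 5→2 (does not rise) — violation.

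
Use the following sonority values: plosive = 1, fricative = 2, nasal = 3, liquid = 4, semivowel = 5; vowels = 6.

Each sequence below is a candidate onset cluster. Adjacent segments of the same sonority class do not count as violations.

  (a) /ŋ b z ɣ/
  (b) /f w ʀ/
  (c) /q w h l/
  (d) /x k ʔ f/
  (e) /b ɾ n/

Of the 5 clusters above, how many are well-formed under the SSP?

0

(a) /ŋ b z ɣ/: profile 3-1-2-2 — violates.
(b) /f w ʀ/: profile 2-5-4 — violates.
(c) /q w h l/: profile 1-5-2-4 — violates.
(d) /x k ʔ f/: profile 2-1-1-2 — violates.
(e) /b ɾ n/: profile 1-4-3 — violates.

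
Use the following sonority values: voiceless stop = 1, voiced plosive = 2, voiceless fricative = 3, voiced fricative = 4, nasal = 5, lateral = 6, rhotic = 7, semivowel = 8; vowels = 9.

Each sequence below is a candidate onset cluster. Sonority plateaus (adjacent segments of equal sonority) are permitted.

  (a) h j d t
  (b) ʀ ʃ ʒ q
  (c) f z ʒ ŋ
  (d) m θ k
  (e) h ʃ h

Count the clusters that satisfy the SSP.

(a) sonority 3-8-2-1: ill-formed.
(b) sonority 7-3-4-1: ill-formed.
(c) sonority 3-4-4-5: well-formed.
(d) sonority 5-3-1: ill-formed.
(e) sonority 3-3-3: well-formed.

2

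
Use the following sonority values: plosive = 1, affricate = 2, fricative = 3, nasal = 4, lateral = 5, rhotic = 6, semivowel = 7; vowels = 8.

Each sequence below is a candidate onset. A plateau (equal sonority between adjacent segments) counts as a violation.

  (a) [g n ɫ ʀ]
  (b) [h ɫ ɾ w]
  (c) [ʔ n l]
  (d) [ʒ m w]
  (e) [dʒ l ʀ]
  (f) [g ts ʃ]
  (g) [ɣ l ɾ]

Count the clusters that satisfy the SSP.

(a) sonority 1-4-5-6: well-formed.
(b) sonority 3-5-6-7: well-formed.
(c) sonority 1-4-5: well-formed.
(d) sonority 3-4-7: well-formed.
(e) sonority 2-5-6: well-formed.
(f) sonority 1-2-3: well-formed.
(g) sonority 3-5-6: well-formed.

7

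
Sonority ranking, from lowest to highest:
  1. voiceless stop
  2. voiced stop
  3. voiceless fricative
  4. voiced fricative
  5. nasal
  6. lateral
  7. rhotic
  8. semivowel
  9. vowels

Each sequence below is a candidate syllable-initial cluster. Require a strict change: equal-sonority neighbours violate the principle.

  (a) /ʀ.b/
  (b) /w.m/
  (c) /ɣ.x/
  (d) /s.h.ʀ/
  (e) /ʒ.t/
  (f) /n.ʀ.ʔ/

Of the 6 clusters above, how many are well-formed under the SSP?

0

(a) 7-2 → violates
(b) 8-5 → violates
(c) 4-3 → violates
(d) 3-3-7 → violates
(e) 4-1 → violates
(f) 5-7-1 → violates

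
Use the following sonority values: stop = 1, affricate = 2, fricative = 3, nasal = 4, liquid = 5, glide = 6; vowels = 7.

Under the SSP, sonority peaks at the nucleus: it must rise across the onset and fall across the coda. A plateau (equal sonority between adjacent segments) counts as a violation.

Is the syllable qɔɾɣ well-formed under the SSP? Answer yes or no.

yes

Onset: /q/ is a stop (sonority 1); then the nucleus /ɔ/ (sonority 7).
Onset profile 1-7 — rises to the nucleus.
Coda: /ɾ/ is a liquid (sonority 5), /ɣ/ is a fricative (sonority 3).
Coda profile 7-5-3 — falls from the nucleus.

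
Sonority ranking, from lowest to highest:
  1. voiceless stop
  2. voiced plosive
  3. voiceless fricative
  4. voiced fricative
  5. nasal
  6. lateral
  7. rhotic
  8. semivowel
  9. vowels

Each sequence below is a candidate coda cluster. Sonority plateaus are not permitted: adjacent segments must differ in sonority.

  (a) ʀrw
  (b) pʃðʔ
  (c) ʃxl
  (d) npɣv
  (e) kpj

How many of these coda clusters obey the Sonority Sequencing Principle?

0

(a) sonority 7-7-8: ill-formed.
(b) sonority 1-3-4-1: ill-formed.
(c) sonority 3-3-6: ill-formed.
(d) sonority 5-1-4-4: ill-formed.
(e) sonority 1-1-8: ill-formed.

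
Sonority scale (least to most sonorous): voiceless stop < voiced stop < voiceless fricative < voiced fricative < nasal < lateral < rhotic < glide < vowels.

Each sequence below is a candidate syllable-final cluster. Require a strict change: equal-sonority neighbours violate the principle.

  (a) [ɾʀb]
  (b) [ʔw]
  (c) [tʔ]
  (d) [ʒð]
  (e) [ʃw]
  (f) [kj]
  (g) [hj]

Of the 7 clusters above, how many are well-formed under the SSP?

0

(a) [ɾʀb]: profile 7-7-2 — violates.
(b) [ʔw]: profile 1-8 — violates.
(c) [tʔ]: profile 1-1 — violates.
(d) [ʒð]: profile 4-4 — violates.
(e) [ʃw]: profile 3-8 — violates.
(f) [kj]: profile 1-8 — violates.
(g) [hj]: profile 3-8 — violates.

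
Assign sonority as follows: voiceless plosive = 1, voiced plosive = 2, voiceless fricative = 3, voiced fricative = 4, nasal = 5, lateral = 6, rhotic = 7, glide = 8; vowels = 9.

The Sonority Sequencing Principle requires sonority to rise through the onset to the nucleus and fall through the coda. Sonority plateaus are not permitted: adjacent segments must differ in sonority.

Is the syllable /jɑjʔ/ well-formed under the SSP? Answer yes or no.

yes

Onset: /j/ is a glide (sonority 8); then the nucleus /ɑ/ (sonority 9).
Onset profile 8-9 — rises to the nucleus.
Coda: /j/ is a glide (sonority 8), /ʔ/ is a voiceless plosive (sonority 1).
Coda profile 9-8-1 — falls from the nucleus.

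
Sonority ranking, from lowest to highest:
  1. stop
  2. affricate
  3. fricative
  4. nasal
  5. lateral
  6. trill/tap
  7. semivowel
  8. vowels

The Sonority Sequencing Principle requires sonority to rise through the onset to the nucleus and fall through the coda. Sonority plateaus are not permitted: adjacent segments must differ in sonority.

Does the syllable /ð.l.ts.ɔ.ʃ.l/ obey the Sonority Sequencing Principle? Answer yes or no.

Onset: /ð/ is a fricative (sonority 3), /l/ is a lateral (sonority 5), /ts/ is an affricate (sonority 2); then the nucleus /ɔ/ (sonority 8).
Onset profile 3-5-2-8 — does not strictly rise throughout.
Coda: /ʃ/ is a fricative (sonority 3), /l/ is a lateral (sonority 5).
Coda profile 8-3-5 — does not strictly fall throughout.

no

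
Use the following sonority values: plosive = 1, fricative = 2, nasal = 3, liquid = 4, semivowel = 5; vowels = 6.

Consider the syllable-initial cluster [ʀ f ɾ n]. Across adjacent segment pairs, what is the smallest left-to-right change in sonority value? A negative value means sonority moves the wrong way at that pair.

-2

/ʀ/: liquid = 4.
/f/: fricative = 2.
/ɾ/: liquid = 4.
/n/: nasal = 3.
/ʀ/→/f/: change -2.
/f/→/ɾ/: change +2.
/ɾ/→/n/: change -1.
Minimum = -2.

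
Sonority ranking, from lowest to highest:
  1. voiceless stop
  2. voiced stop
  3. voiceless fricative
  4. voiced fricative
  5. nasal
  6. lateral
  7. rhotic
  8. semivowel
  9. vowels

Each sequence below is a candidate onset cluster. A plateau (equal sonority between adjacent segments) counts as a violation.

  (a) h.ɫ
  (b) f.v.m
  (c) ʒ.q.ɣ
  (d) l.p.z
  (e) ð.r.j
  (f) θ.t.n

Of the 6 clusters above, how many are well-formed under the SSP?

(a) h.ɫ: profile 3-6 — obeys.
(b) f.v.m: profile 3-4-5 — obeys.
(c) ʒ.q.ɣ: profile 4-1-4 — violates.
(d) l.p.z: profile 6-1-4 — violates.
(e) ð.r.j: profile 4-7-8 — obeys.
(f) θ.t.n: profile 3-1-5 — violates.

3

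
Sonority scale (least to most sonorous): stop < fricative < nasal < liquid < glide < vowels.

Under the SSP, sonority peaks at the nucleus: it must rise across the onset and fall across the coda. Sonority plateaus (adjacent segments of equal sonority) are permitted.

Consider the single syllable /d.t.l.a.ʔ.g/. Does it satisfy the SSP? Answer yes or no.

Onset: /d/ is a stop (sonority 1), /t/ is a stop (sonority 1), /l/ is a liquid (sonority 4); then the nucleus /a/ (sonority 6).
Onset profile 1-1-4-6 — rises to the nucleus.
Coda: /ʔ/ is a stop (sonority 1), /g/ is a stop (sonority 1).
Coda profile 6-1-1 — falls from the nucleus.

yes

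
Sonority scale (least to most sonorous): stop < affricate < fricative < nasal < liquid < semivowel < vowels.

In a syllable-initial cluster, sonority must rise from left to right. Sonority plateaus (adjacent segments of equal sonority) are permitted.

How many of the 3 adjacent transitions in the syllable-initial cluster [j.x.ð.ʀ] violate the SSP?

/j/ is a semivowel (sonority 6).
/x/ is a fricative (sonority 3).
/ð/ is a fricative (sonority 3).
/ʀ/ is a liquid (sonority 5).
/j/→/x/: 6→3 (does not rise) — violation.
/x/→/ð/: 3→3 (plateau, allowed) — ok.
/ð/→/ʀ/: 3→5 (rises) — ok.

1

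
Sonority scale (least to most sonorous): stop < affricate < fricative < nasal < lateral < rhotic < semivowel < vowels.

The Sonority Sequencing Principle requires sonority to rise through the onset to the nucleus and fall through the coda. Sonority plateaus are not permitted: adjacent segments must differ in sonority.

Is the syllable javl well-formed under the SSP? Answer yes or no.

no

Onset: /j/ is a semivowel (sonority 7); then the nucleus /a/ (sonority 8).
Onset profile 7-8 — rises to the nucleus.
Coda: /v/ is a fricative (sonority 3), /l/ is a lateral (sonority 5).
Coda profile 8-3-5 — does not strictly fall throughout.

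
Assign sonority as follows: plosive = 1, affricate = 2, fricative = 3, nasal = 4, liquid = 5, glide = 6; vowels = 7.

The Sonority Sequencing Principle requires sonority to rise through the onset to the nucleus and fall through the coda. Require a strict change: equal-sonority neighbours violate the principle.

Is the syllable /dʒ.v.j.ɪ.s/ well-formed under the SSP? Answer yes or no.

Onset: /dʒ/ is an affricate (sonority 2), /v/ is a fricative (sonority 3), /j/ is a glide (sonority 6); then the nucleus /ɪ/ (sonority 7).
Onset profile 2-3-6-7 — rises to the nucleus.
Coda: /s/ is a fricative (sonority 3).
Coda profile 7-3 — falls from the nucleus.

yes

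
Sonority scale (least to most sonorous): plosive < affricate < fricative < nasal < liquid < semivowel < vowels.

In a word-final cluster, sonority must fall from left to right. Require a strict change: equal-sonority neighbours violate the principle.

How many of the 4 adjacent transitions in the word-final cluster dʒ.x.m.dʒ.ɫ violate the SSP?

/dʒ/ — affricate, sonority 2.
/x/ — fricative, sonority 3.
/m/ — nasal, sonority 4.
/dʒ/ — affricate, sonority 2.
/ɫ/ — liquid, sonority 5.
/dʒ/→/x/: 2→3 (does not fall) — violation.
/x/→/m/: 3→4 (does not fall) — violation.
/m/→/dʒ/: 4→2 (falls) — ok.
/dʒ/→/ɫ/: 2→5 (does not fall) — violation.

3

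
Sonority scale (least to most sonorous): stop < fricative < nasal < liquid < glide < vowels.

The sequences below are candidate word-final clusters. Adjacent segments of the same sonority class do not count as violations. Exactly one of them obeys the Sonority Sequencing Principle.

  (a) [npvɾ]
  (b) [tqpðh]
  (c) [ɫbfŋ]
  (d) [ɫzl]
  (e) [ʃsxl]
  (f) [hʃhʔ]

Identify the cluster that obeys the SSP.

(a) sonority 3-1-2-4: ill-formed.
(b) sonority 1-1-1-2-2: ill-formed.
(c) sonority 4-1-2-3: ill-formed.
(d) sonority 4-2-4: ill-formed.
(e) sonority 2-2-2-4: ill-formed.
(f) sonority 2-2-2-1: well-formed.

f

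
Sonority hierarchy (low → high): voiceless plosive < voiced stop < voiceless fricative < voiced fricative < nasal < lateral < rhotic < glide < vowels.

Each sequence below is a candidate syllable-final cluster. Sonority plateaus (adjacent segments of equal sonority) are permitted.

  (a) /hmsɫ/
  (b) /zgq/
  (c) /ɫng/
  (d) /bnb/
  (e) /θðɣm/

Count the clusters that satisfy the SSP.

2

(a) 3-5-3-6 → violates
(b) 4-2-1 → obeys
(c) 6-5-2 → obeys
(d) 2-5-2 → violates
(e) 3-4-4-5 → violates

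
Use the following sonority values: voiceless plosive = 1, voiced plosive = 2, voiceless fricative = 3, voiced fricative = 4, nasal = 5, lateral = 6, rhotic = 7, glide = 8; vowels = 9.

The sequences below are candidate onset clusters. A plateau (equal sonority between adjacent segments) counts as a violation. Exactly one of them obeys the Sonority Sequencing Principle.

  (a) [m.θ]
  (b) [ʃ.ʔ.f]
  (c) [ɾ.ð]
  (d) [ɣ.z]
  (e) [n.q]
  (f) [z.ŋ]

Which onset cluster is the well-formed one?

(a) sonority 5-3: ill-formed.
(b) sonority 3-1-3: ill-formed.
(c) sonority 7-4: ill-formed.
(d) sonority 4-4: ill-formed.
(e) sonority 5-1: ill-formed.
(f) sonority 4-5: well-formed.

f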